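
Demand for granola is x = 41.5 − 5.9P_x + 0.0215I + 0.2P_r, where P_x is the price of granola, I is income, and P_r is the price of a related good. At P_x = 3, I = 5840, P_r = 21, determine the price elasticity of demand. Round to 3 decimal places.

Evaluating quantity at (P_x, I, P_r) gives x = 41.5 − 5.9(3) + 0.0215(5840) + 0.2(21) = 41.5 − 17.7 + 125.56 + 4.2 = 153.56.
∂x/∂P_x = −5.9, so E_p = (−5.9)·(3/153.56) ≈ -0.115.
|E_p| < 1: demand is inelastic.

-0.115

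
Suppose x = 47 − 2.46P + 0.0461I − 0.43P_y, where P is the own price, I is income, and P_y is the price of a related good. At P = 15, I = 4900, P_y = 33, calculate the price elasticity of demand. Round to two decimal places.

At the given point, x = 47 − 2.46(15) + 0.0461(4900) − 0.43(33) = 47 − 36.9 + 225.89 − 14.19 = 221.8.
∂x/∂P = −2.46, so E_p = (−2.46)·(15/221.8) ≈ -0.17.
|E_p| < 1: demand is inelastic.

-0.17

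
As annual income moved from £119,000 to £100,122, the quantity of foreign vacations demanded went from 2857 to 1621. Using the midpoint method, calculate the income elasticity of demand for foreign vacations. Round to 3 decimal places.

%ΔQ = (1621 − 2857)/[(2857+1621)/2] = -1236/2239 ≈ -0.5520.
%ΔY = (100,122 − 119,000)/[(119,000+100,122)/2] = -18878/109561 ≈ -0.1723.
E_I = %ΔQ/%ΔY ≈ 3.204.
E_I > 1: normal good (luxury).

3.204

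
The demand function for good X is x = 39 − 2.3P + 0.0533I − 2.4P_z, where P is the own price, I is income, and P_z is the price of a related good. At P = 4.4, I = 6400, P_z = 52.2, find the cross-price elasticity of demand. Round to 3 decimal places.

-0.512

First evaluate x: 39 − 2.3(4.4) + 0.0533(6400) − 2.4(52.2) = 39 − 10.12 + 341.12 − 125.28 = 244.72.
∂x/∂P_z = −2.4, so E_xy = -2.4·(52.2/244.72) ≈ -0.512.
E_xy < 0: the goods are complements.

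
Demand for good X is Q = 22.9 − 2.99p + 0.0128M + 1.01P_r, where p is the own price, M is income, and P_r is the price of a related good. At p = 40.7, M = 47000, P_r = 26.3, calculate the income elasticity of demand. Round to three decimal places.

Substituting, Q = 22.9 − 2.99(40.7) + 0.0128(47000) + 1.01(26.3) = 22.9 − 121.693 + 601.6 + 26.563 = 529.37.
∂Q/∂M = +0.0128, so E_I = 0.0128·(47000/529.37) ≈ 1.136.
E_I > 1: normal good (luxury).

1.136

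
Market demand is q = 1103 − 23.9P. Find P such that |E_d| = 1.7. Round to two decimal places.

Set −bP/(a − bP) = −1.7 ⇒ bP = 1.7(a − bP) ⇒ bP(1+1.7) = 1.7·a.
P = 1.7·1103/(23.9·2.7) ≈ 29.06.

29.06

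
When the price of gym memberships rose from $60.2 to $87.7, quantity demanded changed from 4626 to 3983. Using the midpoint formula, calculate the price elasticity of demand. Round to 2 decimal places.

%Δq = (3983 − 4626)/[(4626 + 3983)/2] = -643/4304.5 ≈ -0.1494.
%Δp = (87.7 − 60.2)/[(60.2 + 87.7)/2] = 27.5/73.95 ≈ 0.3719.
Arc elasticity E = %Δq/%Δp ≈ -0.1494/0.3719 ≈ -0.40.
|E| < 1: demand is inelastic over this range.

-0.40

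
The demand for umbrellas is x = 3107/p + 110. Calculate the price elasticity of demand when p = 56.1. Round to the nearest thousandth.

-0.335

At p = 56.1, x = 165.3832.
dx/dp = −3107/p² = −0.9872.
Point elasticity E = (dx/dp)·(p/x) = -0.9872 × 56.1/165.3832 ≈ -0.335.
|E| < 1, so demand is inelastic at this price.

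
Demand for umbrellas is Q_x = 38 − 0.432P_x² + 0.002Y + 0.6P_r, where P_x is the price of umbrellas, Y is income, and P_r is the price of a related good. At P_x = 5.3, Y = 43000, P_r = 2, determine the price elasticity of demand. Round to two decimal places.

Substituting, Q_x = 38 − 0.432(5.3)² + 0.002(43000) + 0.6(2) = 38 − 12.1349 + 86 + 1.2 = 113.0651.
∂Q_x/∂P_x = −2·0.432·P_x = -4.5792, so E_p = -4.5792·(5.3/113.0651) ≈ -0.21.
|E_p| < 1: demand is inelastic.

-0.21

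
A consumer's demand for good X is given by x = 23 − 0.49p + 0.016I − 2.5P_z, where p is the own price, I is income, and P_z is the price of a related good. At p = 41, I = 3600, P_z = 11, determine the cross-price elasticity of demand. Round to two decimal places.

Evaluating quantity at (p, I, P_z) gives x = 23 − 0.49(41) + 0.016(3600) − 2.5(11) = 23 − 20.09 + 57.6 − 27.5 = 33.01.
∂x/∂P_z = −2.5, so E_xy = -2.5·(11/33.01) ≈ -0.83.
E_xy < 0: the goods are complements.

-0.83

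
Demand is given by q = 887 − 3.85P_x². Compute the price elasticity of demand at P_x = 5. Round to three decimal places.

-0.243

At P_x = 5, q = 790.75.
dq/dP_x = −2·3.85·P_x = −38.5.
Point elasticity E = (dq/dP_x)·(P_x/q) = -38.5 × 5/790.75 ≈ -0.243.
|E| < 1, so demand is inelastic at this price.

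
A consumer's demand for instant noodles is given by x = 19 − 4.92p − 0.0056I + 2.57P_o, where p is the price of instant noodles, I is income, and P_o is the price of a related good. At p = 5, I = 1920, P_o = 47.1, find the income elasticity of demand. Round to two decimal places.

-0.10

First evaluate x: 19 − 4.92(5) − 0.0056(1920) + 2.57(47.1) = 19 − 24.6 − 10.752 + 121.047 = 104.695.
∂x/∂I = −0.0056, so E_I = -0.0056·(1920/104.695) ≈ -0.10.
E_I < 0: inferior good.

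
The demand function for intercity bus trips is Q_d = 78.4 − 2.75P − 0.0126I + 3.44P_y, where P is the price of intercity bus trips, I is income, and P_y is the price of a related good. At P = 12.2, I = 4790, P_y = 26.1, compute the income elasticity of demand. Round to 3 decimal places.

-0.813

Substituting, Q_d = 78.4 − 2.75(12.2) − 0.0126(4790) + 3.44(26.1) = 78.4 − 33.55 − 60.354 + 89.784 = 74.28.
∂Q_d/∂I = −0.0126, so E_I = -0.0126·(4790/74.28) ≈ -0.813.
E_I < 0: inferior good.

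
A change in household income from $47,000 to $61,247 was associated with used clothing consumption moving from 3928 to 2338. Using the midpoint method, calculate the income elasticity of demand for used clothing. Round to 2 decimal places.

-1.93

%ΔQ = (2338 − 3928)/[(3928+2338)/2] = -1590/3133 ≈ -0.5075.
%ΔI = (61,247 − 47,000)/[(47,000+61,247)/2] = 14247/54123.5 ≈ 0.2632.
E_I = %ΔQ/%ΔI ≈ -1.93.
E_I < 0: inferior good.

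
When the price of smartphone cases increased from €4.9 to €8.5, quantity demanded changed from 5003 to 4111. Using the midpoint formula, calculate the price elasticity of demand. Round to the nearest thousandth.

%Δq = (4111 − 5003)/[(5003 + 4111)/2] = -892/4557 ≈ -0.1957.
%ΔP = (8.5 − 4.9)/[(4.9 + 8.5)/2] = 3.6/6.7 ≈ 0.5373.
Arc elasticity E = %Δq/%ΔP ≈ -0.1957/0.5373 ≈ -0.364.
|E| < 1: demand is inelastic over this range.

-0.364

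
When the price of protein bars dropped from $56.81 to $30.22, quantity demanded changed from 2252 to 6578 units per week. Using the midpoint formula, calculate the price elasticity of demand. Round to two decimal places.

-1.60

%ΔQ = (6578 − 2252)/[(2252 + 6578)/2] = 4326/4415 ≈ 0.9798.
%ΔP = (30.22 − 56.81)/[(56.81 + 30.22)/2] = -26.59/43.515 ≈ -0.6111.
Arc elasticity E = %ΔQ/%ΔP ≈ 0.9798/-0.6111 ≈ -1.60.
|E| > 1: demand is elastic over this range.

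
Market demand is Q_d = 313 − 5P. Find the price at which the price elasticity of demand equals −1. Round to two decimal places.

31.30

For linear demand Q_d = a − bP, E = −bP/(a − bP). |E| = 1 ⇒ bP = a − bP ⇒ P = a/(2b).
P = 313/(2·5) = 31.30.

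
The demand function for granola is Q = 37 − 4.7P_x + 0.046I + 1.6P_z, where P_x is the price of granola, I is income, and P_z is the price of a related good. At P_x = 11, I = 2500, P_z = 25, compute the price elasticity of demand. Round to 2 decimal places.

First evaluate Q: 37 − 4.7(11) + 0.046(2500) + 1.6(25) = 37 − 51.7 + 115 + 40 = 140.3.
∂Q/∂P_x = −4.7, so E_p = (−4.7)·(11/140.3) ≈ -0.37.
|E_p| < 1: demand is inelastic.

-0.37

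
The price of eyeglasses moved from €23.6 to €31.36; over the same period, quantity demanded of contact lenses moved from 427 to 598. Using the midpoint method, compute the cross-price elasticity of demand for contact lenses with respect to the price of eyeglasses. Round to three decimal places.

%ΔQ_x = (598 − 427)/[(427+598)/2] = 171/512.5 ≈ 0.3337.
%ΔP_y = (31.36 − 23.6)/[(23.6+31.36)/2] ≈ 0.2824.
E_xy = 0.3337/0.2824 ≈ 1.182.
E_xy > 0, so contact lenses and eyeglasses are substitutes.

1.182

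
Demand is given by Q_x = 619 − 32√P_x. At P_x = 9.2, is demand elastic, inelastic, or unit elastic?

At P_x = 9.2, Q_x = 521.9392.
dQ_x/dP_x = −32/(2√P_x) = −32/(2·3.0332).
Point elasticity E = (dQ_x/dP_x)·(P_x/Q_x) = -5.275 × 9.2/521.9392 ≈ -0.093.
|E| ≈ 0.093 < 1, so demand is inelastic.

inelastic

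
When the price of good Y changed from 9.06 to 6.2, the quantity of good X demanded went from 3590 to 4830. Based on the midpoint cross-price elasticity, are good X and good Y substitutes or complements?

%ΔQ_x = (4830 − 3590)/[(3590+4830)/2] = 1240/4210 ≈ 0.2945.
%ΔP_y = (6.2 − 9.06)/[(9.06+6.2)/2] ≈ -0.3748.
E_xy = 0.2945/-0.3748 ≈ -0.786.
E_xy < 0, so the goods are complements.

complements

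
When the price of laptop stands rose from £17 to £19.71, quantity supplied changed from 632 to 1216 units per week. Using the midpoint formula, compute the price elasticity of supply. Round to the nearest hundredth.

4.28

%Δq = (1216 − 632)/[(632 + 1216)/2] = 584/924 ≈ 0.6320.
%Δp = (19.71 − 17)/[(17 + 19.71)/2] = 2.71/18.355 ≈ 0.1476.
Arc elasticity E = %Δq/%Δp ≈ 0.6320/0.1476 ≈ 4.28.
|E| > 1: supply is elastic over this range.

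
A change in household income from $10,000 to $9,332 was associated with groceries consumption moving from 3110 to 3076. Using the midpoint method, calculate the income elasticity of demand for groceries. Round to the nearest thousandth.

%ΔQ = (3076 − 3110)/[(3110+3076)/2] = -34/3093 ≈ -0.0110.
%ΔM = (9,332 − 10,000)/[(10,000+9,332)/2] = -668/9666 ≈ -0.0691.
E_I = %ΔQ/%ΔM ≈ 0.159.
E_I ∈ (0,1): normal good (necessity).

0.159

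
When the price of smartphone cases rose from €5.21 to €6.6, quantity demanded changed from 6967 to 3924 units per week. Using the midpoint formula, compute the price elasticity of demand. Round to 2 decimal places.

-2.37

%Δq = (3924 − 6967)/[(6967 + 3924)/2] = -3043/5445.5 ≈ -0.5588.
%ΔP = (6.6 − 5.21)/[(5.21 + 6.6)/2] = 1.39/5.905 ≈ 0.2354.
Arc elasticity E = %Δq/%ΔP ≈ -0.5588/0.2354 ≈ -2.37.
|E| > 1: demand is elastic over this range.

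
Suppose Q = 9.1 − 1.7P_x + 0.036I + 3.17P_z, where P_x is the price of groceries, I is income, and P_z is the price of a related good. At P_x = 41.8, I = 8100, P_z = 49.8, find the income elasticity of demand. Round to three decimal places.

0.753

Evaluating quantity at (P_x, I, P_z) gives Q = 9.1 − 1.7(41.8) + 0.036(8100) + 3.17(49.8) = 9.1 − 71.06 + 291.6 + 157.866 = 387.506.
∂Q/∂I = +0.036, so E_I = 0.036·(8100/387.506) ≈ 0.753.
E_I ∈ (0,1): normal good (necessity).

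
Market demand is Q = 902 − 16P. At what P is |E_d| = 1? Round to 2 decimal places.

For linear demand Q = a − bP, E = −bP/(a − bP). |E| = 1 ⇒ bP = a − bP ⇒ P = a/(2b).
P = 902/(2·16) ≈ 28.19.

28.19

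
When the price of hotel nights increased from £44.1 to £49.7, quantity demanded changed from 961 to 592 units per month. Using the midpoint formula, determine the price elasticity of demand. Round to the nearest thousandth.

%Δq = (592 − 961)/[(961 + 592)/2] = -369/776.5 ≈ -0.4752.
%Δp = (49.7 − 44.1)/[(44.1 + 49.7)/2] = 5.6/46.9 ≈ 0.1194.
Arc elasticity E = %Δq/%Δp ≈ -0.4752/0.1194 ≈ -3.980.
|E| > 1: demand is elastic over this range.

-3.980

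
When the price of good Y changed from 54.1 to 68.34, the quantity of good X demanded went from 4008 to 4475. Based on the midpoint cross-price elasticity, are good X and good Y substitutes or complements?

substitutes

%ΔQ_x = (4475 − 4008)/[(4008+4475)/2] = 467/4241.5 ≈ 0.1101.
%ΔP_y = (68.34 − 54.1)/[(54.1+68.34)/2] ≈ 0.2326.
E_xy = 0.1101/0.2326 ≈ 0.473.
E_xy > 0, so the goods are substitutes.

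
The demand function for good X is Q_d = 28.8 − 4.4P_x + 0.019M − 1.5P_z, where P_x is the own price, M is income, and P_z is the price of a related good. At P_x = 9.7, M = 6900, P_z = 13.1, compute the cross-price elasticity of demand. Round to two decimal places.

-0.20

Substituting, Q_d = 28.8 − 4.4(9.7) + 0.019(6900) − 1.5(13.1) = 28.8 − 42.68 + 131.1 − 19.65 = 97.57.
∂Q_d/∂P_z = −1.5, so E_xy = -1.5·(13.1/97.57) ≈ -0.20.
E_xy < 0: the goods are complements.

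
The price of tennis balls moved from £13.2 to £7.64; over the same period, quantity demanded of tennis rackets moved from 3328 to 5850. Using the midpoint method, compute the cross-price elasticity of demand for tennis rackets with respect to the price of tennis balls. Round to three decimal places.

-1.030

%ΔQ_x = (5850 − 3328)/[(3328+5850)/2] = 2522/4589 ≈ 0.5496.
%ΔP_y = (7.64 − 13.2)/[(13.2+7.64)/2] ≈ -0.5336.
E_xy = 0.5496/-0.5336 ≈ -1.030.
E_xy < 0, so tennis rackets and tennis balls are complements.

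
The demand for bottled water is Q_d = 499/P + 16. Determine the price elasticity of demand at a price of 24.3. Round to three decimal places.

-0.562

At P = 24.3, Q_d = 36.535.
dQ_d/dP = −499/P² = −0.8451.
Point elasticity E = (dQ_d/dP)·(P/Q_d) = -0.8451 × 24.3/36.535 ≈ -0.562.
|E| < 1, so demand is inelastic at this price.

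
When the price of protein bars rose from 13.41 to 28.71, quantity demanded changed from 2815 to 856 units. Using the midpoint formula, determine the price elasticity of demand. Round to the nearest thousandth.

-1.469

%Δq = (856 − 2815)/[(2815 + 856)/2] = -1959/1835.5 ≈ -1.0673.
%ΔP = (28.71 − 13.41)/[(13.41 + 28.71)/2] = 15.3/21.06 ≈ 0.7265.
Arc elasticity E = %Δq/%ΔP ≈ -1.0673/0.7265 ≈ -1.469.
|E| > 1: demand is elastic over this range.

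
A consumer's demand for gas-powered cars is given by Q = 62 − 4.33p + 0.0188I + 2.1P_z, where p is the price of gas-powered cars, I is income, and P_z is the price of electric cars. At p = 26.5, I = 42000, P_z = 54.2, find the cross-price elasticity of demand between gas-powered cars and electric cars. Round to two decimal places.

Evaluating quantity at (p, I, P_z) gives Q = 62 − 4.33(26.5) + 0.0188(42000) + 2.1(54.2) = 62 − 114.745 + 789.6 + 113.82 = 850.675.
∂Q/∂P_z = +2.1, so E_xy = 2.1·(54.2/850.675) ≈ 0.13.
E_xy > 0: the goods are substitutes.

0.13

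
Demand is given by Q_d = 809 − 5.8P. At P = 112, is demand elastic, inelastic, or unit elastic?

At P = 112, Q_d = 159.4.
dQ_d/dP = −5.8.
Point elasticity E = (dQ_d/dP)·(P/Q_d) = -5.8 × 112/159.4 ≈ -4.075.
|E| ≈ 4.075 > 1, so demand is elastic.

elastic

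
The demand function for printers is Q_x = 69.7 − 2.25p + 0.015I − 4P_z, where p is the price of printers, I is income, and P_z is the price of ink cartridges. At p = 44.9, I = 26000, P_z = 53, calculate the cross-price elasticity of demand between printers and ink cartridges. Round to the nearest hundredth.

-1.45

At the given point, Q_x = 69.7 − 2.25(44.9) + 0.015(26000) − 4(53) = 69.7 − 101.025 + 390 − 212 = 146.675.
∂Q_x/∂P_z = −4, so E_xy = -4·(53/146.675) ≈ -1.45.
E_xy < 0: the goods are complements.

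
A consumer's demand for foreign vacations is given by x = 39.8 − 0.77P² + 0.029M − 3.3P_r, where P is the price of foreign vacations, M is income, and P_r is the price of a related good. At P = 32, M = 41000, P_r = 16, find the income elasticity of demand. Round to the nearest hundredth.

3.07

x = 39.8 − 0.77(32)² + 0.029(41000) − 3.3(16) = 39.8 − 788.48 + 1189 − 52.8 = 387.52.
∂x/∂M = +0.029, so E_I = 0.029·(41000/387.52) ≈ 3.07.
E_I > 1: normal good (luxury).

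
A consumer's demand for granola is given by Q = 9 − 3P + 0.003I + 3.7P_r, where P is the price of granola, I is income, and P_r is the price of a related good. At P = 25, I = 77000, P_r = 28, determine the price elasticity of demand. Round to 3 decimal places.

Substituting, Q = 9 − 3(25) + 0.003(77000) + 3.7(28) = 9 − 75 + 231 + 103.6 = 268.6.
∂Q/∂P = −3, so E_p = (−3)·(25/268.6) ≈ -0.279.
|E_p| < 1: demand is inelastic.

-0.279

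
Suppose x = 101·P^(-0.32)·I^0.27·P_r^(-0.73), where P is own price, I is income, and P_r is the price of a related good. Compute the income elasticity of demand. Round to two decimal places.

0.27

For a Cobb–Douglas (constant-elasticity) form x = A·I^α·…, the elasticity with respect to I equals the exponent α at every point.
Here the exponent on I is 0.27, so the income elasticity of demand is 0.27.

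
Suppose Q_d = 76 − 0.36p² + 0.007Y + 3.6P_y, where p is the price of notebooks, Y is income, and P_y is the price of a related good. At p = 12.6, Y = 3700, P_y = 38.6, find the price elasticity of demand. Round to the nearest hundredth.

Evaluating quantity at (p, Y, P_y) gives Q_d = 76 − 0.36(12.6)² + 0.007(3700) + 3.6(38.6) = 76 − 57.1536 + 25.9 + 138.96 = 183.7064.
∂Q_d/∂p = −2·0.36·p = -9.072, so E_p = -9.072·(12.6/183.7064) ≈ -0.62.
|E_p| < 1: demand is inelastic.

-0.62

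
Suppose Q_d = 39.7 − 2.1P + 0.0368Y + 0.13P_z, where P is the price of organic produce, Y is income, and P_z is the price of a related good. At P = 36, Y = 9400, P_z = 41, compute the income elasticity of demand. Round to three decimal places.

1.097

First evaluate Q_d: 39.7 − 2.1(36) + 0.0368(9400) + 0.13(41) = 39.7 − 75.6 + 345.92 + 5.33 = 315.35.
∂Q_d/∂Y = +0.0368, so E_I = 0.0368·(9400/315.35) ≈ 1.097.
E_I > 1: normal good (luxury).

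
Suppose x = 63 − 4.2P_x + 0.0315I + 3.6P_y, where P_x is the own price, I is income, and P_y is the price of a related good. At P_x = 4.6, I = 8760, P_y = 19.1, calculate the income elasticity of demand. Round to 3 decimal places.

0.710

Evaluating quantity at (P_x, I, P_y) gives x = 63 − 4.2(4.6) + 0.0315(8760) + 3.6(19.1) = 63 − 19.32 + 275.94 + 68.76 = 388.38.
∂x/∂I = +0.0315, so E_I = 0.0315·(8760/388.38) ≈ 0.710.
E_I ∈ (0,1): normal good (necessity).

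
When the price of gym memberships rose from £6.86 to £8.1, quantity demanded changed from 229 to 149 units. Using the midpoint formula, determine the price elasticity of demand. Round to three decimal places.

%Δq = (149 − 229)/[(229 + 149)/2] = -80/189 ≈ -0.4233.
%Δp = (8.1 − 6.86)/[(6.86 + 8.1)/2] = 1.24/7.48 ≈ 0.1658.
Arc elasticity E = %Δq/%Δp ≈ -0.4233/0.1658 ≈ -2.553.
|E| > 1: demand is elastic over this range.

-2.553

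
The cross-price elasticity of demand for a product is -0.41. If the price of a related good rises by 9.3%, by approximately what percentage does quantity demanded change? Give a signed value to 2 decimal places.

%ΔQ ≈ E × %ΔP_y = (-0.41) × (9.3%) ≈ -3.81%.

-3.81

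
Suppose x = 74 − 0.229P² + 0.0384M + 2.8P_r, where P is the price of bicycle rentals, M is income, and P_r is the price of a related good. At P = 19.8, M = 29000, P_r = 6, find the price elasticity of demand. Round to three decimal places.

At the given point, x = 74 − 0.229(19.8)² + 0.0384(29000) + 2.8(6) = 74 − 89.7772 + 1113.6 + 16.8 = 1114.6228.
∂x/∂P = −2·0.229·P = -9.0684, so E_p = -9.0684·(19.8/1114.6228) ≈ -0.161.
|E_p| < 1: demand is inelastic.

-0.161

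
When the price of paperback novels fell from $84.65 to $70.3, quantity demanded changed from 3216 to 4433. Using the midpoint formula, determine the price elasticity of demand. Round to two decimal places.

-1.72

%Δq = (4433 − 3216)/[(3216 + 4433)/2] = 1217/3824.5 ≈ 0.3182.
%ΔP = (70.3 − 84.65)/[(84.65 + 70.3)/2] = -14.35/77.475 ≈ -0.1852.
Arc elasticity E = %Δq/%ΔP ≈ 0.3182/-0.1852 ≈ -1.72.
|E| > 1: demand is elastic over this range.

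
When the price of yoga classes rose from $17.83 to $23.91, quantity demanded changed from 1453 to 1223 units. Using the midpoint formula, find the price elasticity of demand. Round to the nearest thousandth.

-0.590

%ΔQ = (1223 − 1453)/[(1453 + 1223)/2] = -230/1338 ≈ -0.1719.
%ΔP = (23.91 − 17.83)/[(17.83 + 23.91)/2] = 6.08/20.87 ≈ 0.2913.
Arc elasticity E = %ΔQ/%ΔP ≈ -0.1719/0.2913 ≈ -0.590.
|E| < 1: demand is inelastic over this range.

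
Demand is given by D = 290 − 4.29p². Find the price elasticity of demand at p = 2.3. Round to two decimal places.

At p = 2.3, D = 267.3059.
dD/dp = −2·4.29·p = −19.734.
Point elasticity E = (dD/dp)·(p/D) = -19.734 × 2.3/267.3059 ≈ -0.17.
|E| < 1, so demand is inelastic at this price.

-0.17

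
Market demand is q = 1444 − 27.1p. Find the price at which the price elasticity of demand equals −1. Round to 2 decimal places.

For linear demand q = a − bp, E = −bp/(a − bp). |E| = 1 ⇒ bp = a − bp ⇒ p = a/(2b).
p = 1444/(2·27.1) ≈ 26.64.

26.64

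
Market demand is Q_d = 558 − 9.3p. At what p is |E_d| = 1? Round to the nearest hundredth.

30.00

For linear demand Q_d = a − bp, E = −bp/(a − bp). |E| = 1 ⇒ bp = a − bp ⇒ p = a/(2b).
p = 558/(2·9.3) = 30.00.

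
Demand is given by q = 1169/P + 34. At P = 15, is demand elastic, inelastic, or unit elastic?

At P = 15, q = 111.9333.
dq/dP = −1169/P² = −5.1956.
Point elasticity E = (dq/dP)·(P/q) = -5.1956 × 15/111.9333 ≈ -0.696.
|E| ≈ 0.696 < 1, so demand is inelastic.

inelastic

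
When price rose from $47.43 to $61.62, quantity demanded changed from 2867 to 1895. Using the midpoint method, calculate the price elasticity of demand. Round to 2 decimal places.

-1.57

%Δq = (1895 − 2867)/[(2867 + 1895)/2] = -972/2381 ≈ -0.4082.
%ΔP = (61.62 − 47.43)/[(47.43 + 61.62)/2] = 14.19/54.525 ≈ 0.2602.
Arc elasticity E = %Δq/%ΔP ≈ -0.4082/0.2602 ≈ -1.57.
|E| > 1: demand is elastic over this range.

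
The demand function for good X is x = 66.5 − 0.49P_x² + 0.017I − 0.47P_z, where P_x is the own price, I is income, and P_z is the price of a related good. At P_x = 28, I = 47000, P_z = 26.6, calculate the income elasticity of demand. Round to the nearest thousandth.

1.704

x = 66.5 − 0.49(28)² + 0.017(47000) − 0.47(26.6) = 66.5 − 384.16 + 799 − 12.502 = 468.838.
∂x/∂I = +0.017, so E_I = 0.017·(47000/468.838) ≈ 1.704.
E_I > 1: normal good (luxury).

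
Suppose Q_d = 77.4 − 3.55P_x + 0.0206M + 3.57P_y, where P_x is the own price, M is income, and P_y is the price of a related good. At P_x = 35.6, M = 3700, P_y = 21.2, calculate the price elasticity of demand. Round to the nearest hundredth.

At the given point, Q_d = 77.4 − 3.55(35.6) + 0.0206(3700) + 3.57(21.2) = 77.4 − 126.38 + 76.22 + 75.684 = 102.924.
∂Q_d/∂P_x = −3.55, so E_p = (−3.55)·(35.6/102.924) ≈ -1.23.
|E_p| > 1: demand is elastic.

-1.23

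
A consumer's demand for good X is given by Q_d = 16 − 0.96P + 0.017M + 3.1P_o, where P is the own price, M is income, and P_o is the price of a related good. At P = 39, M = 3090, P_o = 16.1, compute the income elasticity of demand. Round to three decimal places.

0.649

At the given point, Q_d = 16 − 0.96(39) + 0.017(3090) + 3.1(16.1) = 16 − 37.44 + 52.53 + 49.91 = 81.
∂Q_d/∂M = +0.017, so E_I = 0.017·(3090/81) ≈ 0.649.
E_I ∈ (0,1): normal good (necessity).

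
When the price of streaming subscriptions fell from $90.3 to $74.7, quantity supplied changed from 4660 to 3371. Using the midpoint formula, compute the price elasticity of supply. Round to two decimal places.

1.70

%Δq = (3371 − 4660)/[(4660 + 3371)/2] = -1289/4015.5 ≈ -0.3210.
%Δp = (74.7 − 90.3)/[(90.3 + 74.7)/2] = -15.6/82.5 ≈ -0.1891.
Arc elasticity E = %Δq/%Δp ≈ -0.3210/-0.1891 ≈ 1.70.
|E| > 1: supply is elastic over this range.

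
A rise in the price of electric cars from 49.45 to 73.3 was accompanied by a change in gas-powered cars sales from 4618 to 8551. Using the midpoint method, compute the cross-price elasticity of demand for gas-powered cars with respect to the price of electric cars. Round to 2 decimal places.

1.54

%ΔQ_x = (8551 − 4618)/[(4618+8551)/2] = 3933/6584.5 ≈ 0.5973.
%ΔP_y = (73.3 − 49.45)/[(49.45+73.3)/2] ≈ 0.3886.
E_xy = 0.5973/0.3886 ≈ 1.54.
E_xy > 0, so gas-powered cars and electric cars are substitutes.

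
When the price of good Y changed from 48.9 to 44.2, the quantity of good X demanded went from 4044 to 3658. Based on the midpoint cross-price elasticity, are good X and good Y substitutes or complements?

%ΔQ_x = (3658 − 4044)/[(4044+3658)/2] = -386/3851 ≈ -0.1002.
%ΔP_y = (44.2 − 48.9)/[(48.9+44.2)/2] ≈ -0.1010.
E_xy = -0.1002/-0.1010 ≈ 0.993.
E_xy > 0, so the goods are substitutes.

substitutes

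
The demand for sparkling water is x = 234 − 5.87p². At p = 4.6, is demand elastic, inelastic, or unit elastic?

At p = 4.6, x = 109.7908.
dx/dp = −2·5.87·p = −54.004.
Point elasticity E = (dx/dp)·(p/x) = -54.004 × 4.6/109.7908 ≈ -2.263.
|E| ≈ 2.263 > 1, so demand is elastic.

elastic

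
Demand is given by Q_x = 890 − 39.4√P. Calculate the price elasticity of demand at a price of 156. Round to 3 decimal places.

-0.618

At P = 156, Q_x = 397.8942.
dQ_x/dP = −39.4/(2√P) = −39.4/(2·12.49).
Point elasticity E = (dQ_x/dP)·(P/Q_x) = -1.5773 × 156/397.8942 ≈ -0.618.
|E| < 1, so demand is inelastic at this price.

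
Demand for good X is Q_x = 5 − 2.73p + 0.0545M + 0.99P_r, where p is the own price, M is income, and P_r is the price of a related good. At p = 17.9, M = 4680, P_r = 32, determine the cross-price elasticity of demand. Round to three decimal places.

Q_x = 5 − 2.73(17.9) + 0.0545(4680) + 0.99(32) = 5 − 48.867 + 255.06 + 31.68 = 242.873.
∂Q_x/∂P_r = +0.99, so E_xy = 0.99·(32/242.873) ≈ 0.130.
E_xy > 0: the goods are substitutes.

0.130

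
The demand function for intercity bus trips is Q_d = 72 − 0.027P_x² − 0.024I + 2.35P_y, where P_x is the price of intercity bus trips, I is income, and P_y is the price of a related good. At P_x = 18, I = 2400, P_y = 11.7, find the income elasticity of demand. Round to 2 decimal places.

-1.74

Evaluating quantity at (P_x, I, P_y) gives Q_d = 72 − 0.027(18)² − 0.024(2400) + 2.35(11.7) = 72 − 8.748 − 57.6 + 27.495 = 33.147.
∂Q_d/∂I = −0.024, so E_I = -0.024·(2400/33.147) ≈ -1.74.
E_I < 0: inferior good.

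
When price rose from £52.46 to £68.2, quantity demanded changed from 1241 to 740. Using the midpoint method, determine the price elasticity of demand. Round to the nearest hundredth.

-1.94

%Δq = (740 − 1241)/[(1241 + 740)/2] = -501/990.5 ≈ -0.5058.
%Δp = (68.2 − 52.46)/[(52.46 + 68.2)/2] = 15.74/60.33 ≈ 0.2609.
Arc elasticity E = %Δq/%Δp ≈ -0.5058/0.2609 ≈ -1.94.
|E| > 1: demand is elastic over this range.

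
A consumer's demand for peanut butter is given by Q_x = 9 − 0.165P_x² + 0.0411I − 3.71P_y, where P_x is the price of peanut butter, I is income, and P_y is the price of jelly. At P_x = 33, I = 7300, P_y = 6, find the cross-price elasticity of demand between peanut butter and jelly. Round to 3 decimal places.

Substituting, Q_x = 9 − 0.165(33)² + 0.0411(7300) − 3.71(6) = 9 − 179.685 + 300.03 − 22.26 = 107.085.
∂Q_x/∂P_y = −3.71, so E_xy = -3.71·(6/107.085) ≈ -0.208.
E_xy < 0: the goods are complements.

-0.208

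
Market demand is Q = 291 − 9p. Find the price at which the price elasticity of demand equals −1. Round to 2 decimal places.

16.17

For linear demand Q = a − bp, E = −bp/(a − bp). |E| = 1 ⇒ bp = a − bp ⇒ p = a/(2b).
p = 291/(2·9) ≈ 16.17.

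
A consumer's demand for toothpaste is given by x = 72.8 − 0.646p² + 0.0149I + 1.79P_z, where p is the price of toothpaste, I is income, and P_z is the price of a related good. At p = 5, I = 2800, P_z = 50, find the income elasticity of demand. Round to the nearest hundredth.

Substituting, x = 72.8 − 0.646(5)² + 0.0149(2800) + 1.79(50) = 72.8 − 16.15 + 41.72 + 89.5 = 187.87.
∂x/∂I = +0.0149, so E_I = 0.0149·(2800/187.87) ≈ 0.22.
E_I ∈ (0,1): normal good (necessity).

0.22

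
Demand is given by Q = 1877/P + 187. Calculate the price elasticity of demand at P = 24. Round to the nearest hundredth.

-0.29

At P = 24, Q = 265.2083.
dQ/dP = −1877/P² = −3.2587.
Point elasticity E = (dQ/dP)·(P/Q) = -3.2587 × 24/265.2083 ≈ -0.29.
|E| < 1, so demand is inelastic at this price.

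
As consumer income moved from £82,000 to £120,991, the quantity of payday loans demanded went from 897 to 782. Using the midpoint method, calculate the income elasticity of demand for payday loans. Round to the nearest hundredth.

%ΔQ = (782 − 897)/[(897+782)/2] = -115/839.5 ≈ -0.1370.
%ΔY = (120,991 − 82,000)/[(82,000+120,991)/2] = 38991/101495.5 ≈ 0.3842.
E_I = %ΔQ/%ΔY ≈ -0.36.
E_I < 0: inferior good.

-0.36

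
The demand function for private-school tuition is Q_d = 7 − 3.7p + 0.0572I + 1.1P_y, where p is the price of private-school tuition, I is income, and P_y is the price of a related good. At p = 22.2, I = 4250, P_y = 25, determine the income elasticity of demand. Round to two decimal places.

First evaluate Q_d: 7 − 3.7(22.2) + 0.0572(4250) + 1.1(25) = 7 − 82.14 + 243.1 + 27.5 = 195.46.
∂Q_d/∂I = +0.0572, so E_I = 0.0572·(4250/195.46) ≈ 1.24.
E_I > 1: normal good (luxury).

1.24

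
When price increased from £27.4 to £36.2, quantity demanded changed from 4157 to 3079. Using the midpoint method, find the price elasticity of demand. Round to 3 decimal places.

-1.077

%Δq = (3079 − 4157)/[(4157 + 3079)/2] = -1078/3618 ≈ -0.2980.
%ΔP = (36.2 − 27.4)/[(27.4 + 36.2)/2] = 8.8/31.8 ≈ 0.2767.
Arc elasticity E = %Δq/%ΔP ≈ -0.2980/0.2767 ≈ -1.077.
|E| > 1: demand is elastic over this range.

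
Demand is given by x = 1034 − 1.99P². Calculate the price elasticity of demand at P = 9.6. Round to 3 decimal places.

At P = 9.6, x = 850.6016.
dx/dP = −2·1.99·P = −38.208.
Point elasticity E = (dx/dP)·(P/x) = -38.208 × 9.6/850.6016 ≈ -0.431.
|E| < 1, so demand is inelastic at this price.

-0.431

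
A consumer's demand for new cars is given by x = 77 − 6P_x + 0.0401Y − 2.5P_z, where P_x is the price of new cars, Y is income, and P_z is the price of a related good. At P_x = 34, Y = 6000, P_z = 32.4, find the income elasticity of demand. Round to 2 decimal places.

Substituting, x = 77 − 6(34) + 0.0401(6000) − 2.5(32.4) = 77 − 204 + 240.6 − 81 = 32.6.
∂x/∂Y = +0.0401, so E_I = 0.0401·(6000/32.6) ≈ 7.38.
E_I > 1: normal good (luxury).

7.38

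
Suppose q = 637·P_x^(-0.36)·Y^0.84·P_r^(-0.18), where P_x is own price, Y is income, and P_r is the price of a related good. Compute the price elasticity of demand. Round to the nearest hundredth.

-0.36

For a Cobb–Douglas (constant-elasticity) form q = A·P_x^α·…, the elasticity with respect to P_x equals the exponent α at every point.
Here the exponent on P_x is -0.36, so the price elasticity of demand is -0.36.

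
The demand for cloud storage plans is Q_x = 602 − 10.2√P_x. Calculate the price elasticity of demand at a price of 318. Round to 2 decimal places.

-0.22

At P_x = 318, Q_x = 420.1079.
dQ_x/dP_x = −10.2/(2√P_x) = −10.2/(2·17.8326).
Point elasticity E = (dQ_x/dP_x)·(P_x/Q_x) = -0.286 × 318/420.1079 ≈ -0.22.
|E| < 1, so demand is inelastic at this price.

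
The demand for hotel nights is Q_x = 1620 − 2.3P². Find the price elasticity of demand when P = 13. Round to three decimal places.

-0.631

At P = 13, Q_x = 1231.3.
dQ_x/dP = −2·2.3·P = −59.8.
Point elasticity E = (dQ_x/dP)·(P/Q_x) = -59.8 × 13/1231.3 ≈ -0.631.
|E| < 1, so demand is inelastic at this price.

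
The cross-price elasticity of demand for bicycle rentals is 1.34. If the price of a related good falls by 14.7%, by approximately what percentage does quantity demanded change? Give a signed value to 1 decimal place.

-19.7

%ΔQ ≈ E × %ΔP_y = (1.34) × (-14.7%) ≈ -19.7%.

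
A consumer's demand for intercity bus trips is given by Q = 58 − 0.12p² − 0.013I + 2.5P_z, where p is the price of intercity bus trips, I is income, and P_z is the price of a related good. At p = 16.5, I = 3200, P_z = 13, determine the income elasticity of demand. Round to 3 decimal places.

Evaluating quantity at (p, I, P_z) gives Q = 58 − 0.12(16.5)² − 0.013(3200) + 2.5(13) = 58 − 32.67 − 41.6 + 32.5 = 16.23.
∂Q/∂I = −0.013, so E_I = -0.013·(3200/16.23) ≈ -2.563.
E_I < 0: inferior good.

-2.563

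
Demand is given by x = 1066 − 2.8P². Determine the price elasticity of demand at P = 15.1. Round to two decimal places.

At P = 15.1, x = 427.572.
dx/dP = −2·2.8·P = −84.56.
Point elasticity E = (dx/dP)·(P/x) = -84.56 × 15.1/427.572 ≈ -2.99.
|E| > 1, so demand is elastic at this price.

-2.99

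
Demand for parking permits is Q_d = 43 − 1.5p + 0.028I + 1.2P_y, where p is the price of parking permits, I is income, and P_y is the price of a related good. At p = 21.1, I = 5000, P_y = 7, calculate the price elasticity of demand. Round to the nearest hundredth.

Evaluating quantity at (p, I, P_y) gives Q_d = 43 − 1.5(21.1) + 0.028(5000) + 1.2(7) = 43 − 31.65 + 140 + 8.4 = 159.75.
∂Q_d/∂p = −1.5, so E_p = (−1.5)·(21.1/159.75) ≈ -0.20.
|E_p| < 1: demand is inelastic.

-0.20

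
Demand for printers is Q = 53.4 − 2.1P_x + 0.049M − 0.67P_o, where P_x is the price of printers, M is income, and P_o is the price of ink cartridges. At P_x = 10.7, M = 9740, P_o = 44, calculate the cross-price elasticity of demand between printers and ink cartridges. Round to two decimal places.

Q = 53.4 − 2.1(10.7) + 0.049(9740) − 0.67(44) = 53.4 − 22.47 + 477.26 − 29.48 = 478.71.
∂Q/∂P_o = −0.67, so E_xy = -0.67·(44/478.71) ≈ -0.06.
E_xy < 0: the goods are complements.

-0.06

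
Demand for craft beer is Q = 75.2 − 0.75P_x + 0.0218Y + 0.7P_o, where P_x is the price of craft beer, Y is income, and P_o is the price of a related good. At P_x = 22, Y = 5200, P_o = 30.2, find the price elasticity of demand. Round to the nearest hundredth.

Evaluating quantity at (P_x, Y, P_o) gives Q = 75.2 − 0.75(22) + 0.0218(5200) + 0.7(30.2) = 75.2 − 16.5 + 113.36 + 21.14 = 193.2.
∂Q/∂P_x = −0.75, so E_p = (−0.75)·(22/193.2) ≈ -0.09.
|E_p| < 1: demand is inelastic.

-0.09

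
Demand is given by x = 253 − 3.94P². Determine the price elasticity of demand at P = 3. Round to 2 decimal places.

-0.33

At P = 3, x = 217.54.
dx/dP = −2·3.94·P = −23.64.
Point elasticity E = (dx/dP)·(P/x) = -23.64 × 3/217.54 ≈ -0.33.
|E| < 1, so demand is inelastic at this price.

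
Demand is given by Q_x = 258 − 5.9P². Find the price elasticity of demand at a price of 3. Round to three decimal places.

At P = 3, Q_x = 204.9.
dQ_x/dP = −2·5.9·P = −35.4.
Point elasticity E = (dQ_x/dP)·(P/Q_x) = -35.4 × 3/204.9 ≈ -0.518.
|E| < 1, so demand is inelastic at this price.

-0.518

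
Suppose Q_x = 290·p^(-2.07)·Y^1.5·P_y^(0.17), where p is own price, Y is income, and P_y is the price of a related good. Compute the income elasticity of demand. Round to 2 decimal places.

1.50

For a Cobb–Douglas (constant-elasticity) form Q_x = A·Y^α·…, the elasticity with respect to Y equals the exponent α at every point.
Here the exponent on Y is 1.5, so the income elasticity of demand is 1.50.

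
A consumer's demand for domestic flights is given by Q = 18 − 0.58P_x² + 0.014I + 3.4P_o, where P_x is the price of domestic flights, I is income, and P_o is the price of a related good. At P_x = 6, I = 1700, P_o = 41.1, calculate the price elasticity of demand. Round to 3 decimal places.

-0.260

Substituting, Q = 18 − 0.58(6)² + 0.014(1700) + 3.4(41.1) = 18 − 20.88 + 23.8 + 139.74 = 160.66.
∂Q/∂P_x = −2·0.58·P_x = -6.96, so E_p = -6.96·(6/160.66) ≈ -0.260.
|E_p| < 1: demand is inelastic.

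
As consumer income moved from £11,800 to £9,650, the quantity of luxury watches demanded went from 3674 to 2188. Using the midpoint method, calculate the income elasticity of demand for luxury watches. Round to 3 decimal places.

%ΔQ = (2188 − 3674)/[(3674+2188)/2] = -1486/2931 ≈ -0.5070.
%ΔM = (9,650 − 11,800)/[(11,800+9,650)/2] = -2150/10725 ≈ -0.2005.
E_I = %ΔQ/%ΔM ≈ 2.529.
E_I > 1: normal good (luxury).

2.529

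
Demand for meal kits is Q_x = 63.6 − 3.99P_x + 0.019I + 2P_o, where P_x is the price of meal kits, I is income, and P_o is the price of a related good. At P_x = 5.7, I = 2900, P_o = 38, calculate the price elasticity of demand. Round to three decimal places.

At the given point, Q_x = 63.6 − 3.99(5.7) + 0.019(2900) + 2(38) = 63.6 − 22.743 + 55.1 + 76 = 171.957.
∂Q_x/∂P_x = −3.99, so E_p = (−3.99)·(5.7/171.957) ≈ -0.132.
|E_p| < 1: demand is inelastic.

-0.132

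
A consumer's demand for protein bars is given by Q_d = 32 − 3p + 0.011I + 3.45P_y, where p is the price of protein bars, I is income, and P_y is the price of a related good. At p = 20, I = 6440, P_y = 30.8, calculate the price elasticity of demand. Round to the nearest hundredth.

-0.40

Substituting, Q_d = 32 − 3(20) + 0.011(6440) + 3.45(30.8) = 32 − 60 + 70.84 + 106.26 = 149.1.
∂Q_d/∂p = −3, so E_p = (−3)·(20/149.1) ≈ -0.40.
|E_p| < 1: demand is inelastic.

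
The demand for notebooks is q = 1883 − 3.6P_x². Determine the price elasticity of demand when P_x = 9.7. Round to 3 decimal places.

-0.439

At P_x = 9.7, q = 1544.276.
dq/dP_x = −2·3.6·P_x = −69.84.
Point elasticity E = (dq/dP_x)·(P_x/q) = -69.84 × 9.7/1544.276 ≈ -0.439.
|E| < 1, so demand is inelastic at this price.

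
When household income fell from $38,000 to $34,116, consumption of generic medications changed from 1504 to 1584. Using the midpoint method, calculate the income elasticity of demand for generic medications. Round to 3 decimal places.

%ΔQ = (1584 − 1504)/[(1504+1584)/2] = 80/1544 ≈ 0.0518.
%ΔI = (34,116 − 38,000)/[(38,000+34,116)/2] = -3884/36058 ≈ -0.1077.
E_I = %ΔQ/%ΔI ≈ -0.481.
E_I < 0: inferior good.

-0.481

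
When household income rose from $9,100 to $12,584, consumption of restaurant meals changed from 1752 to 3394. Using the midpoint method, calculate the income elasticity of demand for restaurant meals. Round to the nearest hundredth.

1.99

%ΔQ = (3394 − 1752)/[(1752+3394)/2] = 1642/2573 ≈ 0.6382.
%ΔY = (12,584 − 9,100)/[(9,100+12,584)/2] = 3484/10842 ≈ 0.3213.
E_I = %ΔQ/%ΔY ≈ 1.99.
E_I > 1: normal good (luxury).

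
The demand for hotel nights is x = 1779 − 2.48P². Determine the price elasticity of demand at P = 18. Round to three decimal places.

At P = 18, x = 975.48.
dx/dP = −2·2.48·P = −89.28.
Point elasticity E = (dx/dP)·(P/x) = -89.28 × 18/975.48 ≈ -1.647.
|E| > 1, so demand is elastic at this price.

-1.647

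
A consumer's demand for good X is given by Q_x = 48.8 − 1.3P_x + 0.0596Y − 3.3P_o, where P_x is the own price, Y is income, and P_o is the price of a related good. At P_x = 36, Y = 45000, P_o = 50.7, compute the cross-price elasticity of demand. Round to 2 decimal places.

At the given point, Q_x = 48.8 − 1.3(36) + 0.0596(45000) − 3.3(50.7) = 48.8 − 46.8 + 2682 − 167.31 = 2516.69.
∂Q_x/∂P_o = −3.3, so E_xy = -3.3·(50.7/2516.69) ≈ -0.07.
E_xy < 0: the goods are complements.

-0.07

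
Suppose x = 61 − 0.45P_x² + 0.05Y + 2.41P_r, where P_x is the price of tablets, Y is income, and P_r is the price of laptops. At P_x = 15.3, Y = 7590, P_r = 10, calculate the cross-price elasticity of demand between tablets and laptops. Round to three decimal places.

0.067

x = 61 − 0.45(15.3)² + 0.05(7590) + 2.41(10) = 61 − 105.3405 + 379.5 + 24.1 = 359.2595.
∂x/∂P_r = +2.41, so E_xy = 2.41·(10/359.2595) ≈ 0.067.
E_xy > 0: the goods are substitutes.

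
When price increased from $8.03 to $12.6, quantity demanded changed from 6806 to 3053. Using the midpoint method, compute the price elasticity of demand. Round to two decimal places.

%Δq = (3053 − 6806)/[(6806 + 3053)/2] = -3753/4929.5 ≈ -0.7613.
%ΔP = (12.6 − 8.03)/[(8.03 + 12.6)/2] = 4.57/10.315 ≈ 0.4430.
Arc elasticity E = %Δq/%ΔP ≈ -0.7613/0.4430 ≈ -1.72.
|E| > 1: demand is elastic over this range.

-1.72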